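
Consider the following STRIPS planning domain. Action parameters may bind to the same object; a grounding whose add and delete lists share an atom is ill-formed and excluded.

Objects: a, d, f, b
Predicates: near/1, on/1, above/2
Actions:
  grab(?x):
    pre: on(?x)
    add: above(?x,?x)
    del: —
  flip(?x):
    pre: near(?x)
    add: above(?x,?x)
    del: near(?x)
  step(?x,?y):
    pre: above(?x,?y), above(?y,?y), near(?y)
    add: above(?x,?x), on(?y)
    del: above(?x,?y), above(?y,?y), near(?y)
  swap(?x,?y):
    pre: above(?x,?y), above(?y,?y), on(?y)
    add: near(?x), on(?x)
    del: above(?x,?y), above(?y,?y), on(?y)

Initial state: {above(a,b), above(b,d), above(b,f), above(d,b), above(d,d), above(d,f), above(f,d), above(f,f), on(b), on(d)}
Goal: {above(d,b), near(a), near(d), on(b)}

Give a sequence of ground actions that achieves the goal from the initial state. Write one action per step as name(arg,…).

grab(b); swap(a,b); swap(f,d); swap(d,f); grab(d); swap(b,d)

1. grab(b)  →  {above(a,b), above(b,b), above(b,d), above(b,f), above(d,b), above(d,d), above(d,f), above(f,d), above(f,f), on(b), on(d)}
2. swap(a,b)  →  {above(b,d), above(b,f), above(d,b), above(d,d), above(d,f), above(f,d), above(f,f), near(a), on(a), on(d)}
3. swap(f,d)  →  {above(b,d), above(b,f), above(d,b), above(d,f), above(f,f), near(a), near(f), on(a), on(f)}
4. swap(d,f)  →  {above(b,d), above(b,f), above(d,b), near(a), near(d), near(f), on(a), on(d)}
5. grab(d)  →  {above(b,d), above(b,f), above(d,b), above(d,d), near(a), near(d), near(f), on(a), on(d)}
6. swap(b,d)  →  {above(b,f), above(d,b), near(a), near(b), near(d), near(f), on(a), on(b)}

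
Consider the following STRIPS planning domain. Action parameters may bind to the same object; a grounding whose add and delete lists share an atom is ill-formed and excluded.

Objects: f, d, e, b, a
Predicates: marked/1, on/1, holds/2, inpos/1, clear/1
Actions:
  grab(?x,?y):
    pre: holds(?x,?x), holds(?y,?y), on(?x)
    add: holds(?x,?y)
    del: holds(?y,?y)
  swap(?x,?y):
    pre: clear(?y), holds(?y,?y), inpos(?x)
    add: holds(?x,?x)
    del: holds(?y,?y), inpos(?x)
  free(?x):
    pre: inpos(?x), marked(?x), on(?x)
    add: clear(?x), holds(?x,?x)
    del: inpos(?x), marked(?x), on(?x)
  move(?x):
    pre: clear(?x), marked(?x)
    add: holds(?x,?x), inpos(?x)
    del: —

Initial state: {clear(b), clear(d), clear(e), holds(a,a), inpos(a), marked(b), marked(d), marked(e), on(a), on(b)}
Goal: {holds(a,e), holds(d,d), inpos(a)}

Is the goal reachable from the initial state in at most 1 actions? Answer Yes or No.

1. move(d)  →  {clear(b), clear(d), clear(e), holds(a,a), holds(d,d), inpos(a), inpos(d), marked(b), marked(d), marked(e), on(a), on(b)}
2. move(e)  →  {clear(b), clear(d), clear(e), holds(a,a), holds(d,d), holds(e,e), inpos(a), inpos(d), inpos(e), marked(b), marked(d), marked(e), on(a), on(b)}
3. grab(a,e)  →  {clear(b), clear(d), clear(e), holds(a,a), holds(a,e), holds(d,d), inpos(a), inpos(d), inpos(e), marked(b), marked(d), marked(e), on(a), on(b)}
optimal plan length = 3; 3 > 1

No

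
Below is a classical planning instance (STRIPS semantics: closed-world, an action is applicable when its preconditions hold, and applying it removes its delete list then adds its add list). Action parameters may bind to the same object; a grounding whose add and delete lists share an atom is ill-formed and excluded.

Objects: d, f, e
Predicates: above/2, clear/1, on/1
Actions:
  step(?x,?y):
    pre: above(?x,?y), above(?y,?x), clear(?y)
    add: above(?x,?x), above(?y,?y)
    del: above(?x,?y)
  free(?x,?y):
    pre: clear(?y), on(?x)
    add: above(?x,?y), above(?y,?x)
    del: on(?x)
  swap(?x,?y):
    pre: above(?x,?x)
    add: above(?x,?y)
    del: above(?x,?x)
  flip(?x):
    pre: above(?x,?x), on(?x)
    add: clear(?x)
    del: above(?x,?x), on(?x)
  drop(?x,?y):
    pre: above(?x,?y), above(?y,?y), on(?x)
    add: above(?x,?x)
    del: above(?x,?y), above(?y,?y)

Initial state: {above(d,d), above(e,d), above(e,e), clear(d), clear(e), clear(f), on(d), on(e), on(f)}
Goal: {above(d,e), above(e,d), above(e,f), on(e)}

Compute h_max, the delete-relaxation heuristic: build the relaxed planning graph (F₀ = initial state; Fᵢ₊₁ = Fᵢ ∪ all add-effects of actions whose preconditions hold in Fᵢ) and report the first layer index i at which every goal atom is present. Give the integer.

F0 = init (9 atoms)
F1 = F0 ∪ {above(d,e), above(d,f), above(e,f), above(f,d), above(f,e), above(f,f)}  (15 atoms)
goal ⊆ F1  ⇒  h_max = 1

1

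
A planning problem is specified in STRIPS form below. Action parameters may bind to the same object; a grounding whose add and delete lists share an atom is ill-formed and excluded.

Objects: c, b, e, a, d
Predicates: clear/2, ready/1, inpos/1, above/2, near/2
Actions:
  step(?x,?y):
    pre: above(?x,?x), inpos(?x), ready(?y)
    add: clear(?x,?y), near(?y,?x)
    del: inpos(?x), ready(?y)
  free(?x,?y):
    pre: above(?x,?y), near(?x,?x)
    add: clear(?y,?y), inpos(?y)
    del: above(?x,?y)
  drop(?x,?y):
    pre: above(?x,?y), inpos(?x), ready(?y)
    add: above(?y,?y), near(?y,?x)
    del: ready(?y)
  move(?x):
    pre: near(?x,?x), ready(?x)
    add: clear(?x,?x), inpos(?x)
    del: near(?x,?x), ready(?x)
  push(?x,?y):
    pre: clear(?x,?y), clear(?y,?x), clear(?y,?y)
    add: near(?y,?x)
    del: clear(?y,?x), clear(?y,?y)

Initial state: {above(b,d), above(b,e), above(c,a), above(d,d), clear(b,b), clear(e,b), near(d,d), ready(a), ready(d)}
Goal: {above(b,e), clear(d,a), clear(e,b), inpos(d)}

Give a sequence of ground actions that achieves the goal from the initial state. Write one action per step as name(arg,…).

1. move(d)  →  {above(b,d), above(b,e), above(c,a), above(d,d), clear(b,b), clear(d,d), clear(e,b), inpos(d), ready(a)}
2. step(d,a)  →  {above(b,d), above(b,e), above(c,a), above(d,d), clear(b,b), clear(d,a), clear(d,d), clear(e,b), near(a,d)}
3. push(b,b)  →  {above(b,d), above(b,e), above(c,a), above(d,d), clear(d,a), clear(d,d), clear(e,b), near(a,d), near(b,b)}
4. free(b,d)  →  {above(b,e), above(c,a), above(d,d), clear(d,a), clear(d,d), clear(e,b), inpos(d), near(a,d), near(b,b)}

move(d); step(d,a); push(b,b); free(b,d)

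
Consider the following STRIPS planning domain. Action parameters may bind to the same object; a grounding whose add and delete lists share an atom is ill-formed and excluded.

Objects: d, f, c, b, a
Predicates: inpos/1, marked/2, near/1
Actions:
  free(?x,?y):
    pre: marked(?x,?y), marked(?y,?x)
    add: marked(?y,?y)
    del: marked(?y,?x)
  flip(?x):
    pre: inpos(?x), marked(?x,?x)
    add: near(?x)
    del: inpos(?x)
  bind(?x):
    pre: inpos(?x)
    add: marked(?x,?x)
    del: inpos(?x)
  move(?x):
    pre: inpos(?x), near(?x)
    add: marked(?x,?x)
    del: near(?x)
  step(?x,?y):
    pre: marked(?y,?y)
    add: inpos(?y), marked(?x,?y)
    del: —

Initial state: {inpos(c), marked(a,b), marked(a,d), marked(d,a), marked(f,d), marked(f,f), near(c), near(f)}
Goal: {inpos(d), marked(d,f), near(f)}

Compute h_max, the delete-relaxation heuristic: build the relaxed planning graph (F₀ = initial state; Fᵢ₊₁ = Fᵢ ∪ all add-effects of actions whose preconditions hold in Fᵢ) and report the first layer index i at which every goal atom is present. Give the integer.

F0 = init (8 atoms)
F1 = F0 ∪ {inpos(f), marked(a,a), marked(a,f), marked(b,f), marked(c,c), marked(c,f), marked(d,d), marked(d,f)}  (16 atoms)
F2 = F1 ∪ {inpos(a), inpos(d), marked(a,c), marked(b,a), marked(b,c), marked(b,d), marked(c,a), marked(c,d), marked(d,c), marked(f,a), marked(f,c)}  (27 atoms)
goal ⊆ F2  ⇒  h_max = 2

2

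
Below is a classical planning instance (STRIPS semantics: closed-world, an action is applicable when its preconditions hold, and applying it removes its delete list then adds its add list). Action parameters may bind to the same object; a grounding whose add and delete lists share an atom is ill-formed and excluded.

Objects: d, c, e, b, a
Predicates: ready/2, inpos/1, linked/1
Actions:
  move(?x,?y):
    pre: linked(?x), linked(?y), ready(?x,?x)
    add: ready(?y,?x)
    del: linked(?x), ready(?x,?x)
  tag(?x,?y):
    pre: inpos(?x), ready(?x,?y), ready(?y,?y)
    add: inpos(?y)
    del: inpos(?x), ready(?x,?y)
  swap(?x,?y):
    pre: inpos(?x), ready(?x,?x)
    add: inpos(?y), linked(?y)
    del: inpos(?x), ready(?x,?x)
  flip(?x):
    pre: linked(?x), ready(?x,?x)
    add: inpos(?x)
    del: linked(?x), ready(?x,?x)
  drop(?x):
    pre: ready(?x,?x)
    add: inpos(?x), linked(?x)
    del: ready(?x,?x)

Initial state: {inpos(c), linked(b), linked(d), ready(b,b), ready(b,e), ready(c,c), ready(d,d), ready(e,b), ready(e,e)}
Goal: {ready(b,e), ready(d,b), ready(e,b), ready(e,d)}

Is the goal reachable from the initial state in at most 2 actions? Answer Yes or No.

No

1. move(b,d)  →  {inpos(c), linked(d), ready(b,e), ready(c,c), ready(d,b), ready(d,d), ready(e,b), ready(e,e)}
2. swap(c,e)  →  {inpos(e), linked(d), linked(e), ready(b,e), ready(d,b), ready(d,d), ready(e,b), ready(e,e)}
3. move(d,e)  →  {inpos(e), linked(e), ready(b,e), ready(d,b), ready(e,b), ready(e,d), ready(e,e)}
optimal plan length = 3; 3 > 2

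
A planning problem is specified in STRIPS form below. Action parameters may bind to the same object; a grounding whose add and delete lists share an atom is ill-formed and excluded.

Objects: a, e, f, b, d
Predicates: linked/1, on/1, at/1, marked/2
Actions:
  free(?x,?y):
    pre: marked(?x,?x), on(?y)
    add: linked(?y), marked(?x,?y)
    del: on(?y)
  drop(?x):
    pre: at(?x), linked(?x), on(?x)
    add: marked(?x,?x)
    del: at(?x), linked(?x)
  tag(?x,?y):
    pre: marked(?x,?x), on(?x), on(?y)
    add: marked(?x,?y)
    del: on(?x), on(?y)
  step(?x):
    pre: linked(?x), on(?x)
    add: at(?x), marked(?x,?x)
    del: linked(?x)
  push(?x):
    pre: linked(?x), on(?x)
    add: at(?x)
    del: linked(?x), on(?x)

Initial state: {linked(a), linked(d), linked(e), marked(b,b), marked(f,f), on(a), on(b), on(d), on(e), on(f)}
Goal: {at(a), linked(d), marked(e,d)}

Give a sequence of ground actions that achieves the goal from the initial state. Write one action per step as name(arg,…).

step(a); step(e); free(e,d)

1. step(a)  →  {at(a), linked(d), linked(e), marked(a,a), marked(b,b), marked(f,f), on(a), on(b), on(d), on(e), on(f)}
2. step(e)  →  {at(a), at(e), linked(d), marked(a,a), marked(b,b), marked(e,e), marked(f,f), on(a), on(b), on(d), on(e), on(f)}
3. free(e,d)  →  {at(a), at(e), linked(d), marked(a,a), marked(b,b), marked(e,d), marked(e,e), marked(f,f), on(a), on(b), on(e), on(f)}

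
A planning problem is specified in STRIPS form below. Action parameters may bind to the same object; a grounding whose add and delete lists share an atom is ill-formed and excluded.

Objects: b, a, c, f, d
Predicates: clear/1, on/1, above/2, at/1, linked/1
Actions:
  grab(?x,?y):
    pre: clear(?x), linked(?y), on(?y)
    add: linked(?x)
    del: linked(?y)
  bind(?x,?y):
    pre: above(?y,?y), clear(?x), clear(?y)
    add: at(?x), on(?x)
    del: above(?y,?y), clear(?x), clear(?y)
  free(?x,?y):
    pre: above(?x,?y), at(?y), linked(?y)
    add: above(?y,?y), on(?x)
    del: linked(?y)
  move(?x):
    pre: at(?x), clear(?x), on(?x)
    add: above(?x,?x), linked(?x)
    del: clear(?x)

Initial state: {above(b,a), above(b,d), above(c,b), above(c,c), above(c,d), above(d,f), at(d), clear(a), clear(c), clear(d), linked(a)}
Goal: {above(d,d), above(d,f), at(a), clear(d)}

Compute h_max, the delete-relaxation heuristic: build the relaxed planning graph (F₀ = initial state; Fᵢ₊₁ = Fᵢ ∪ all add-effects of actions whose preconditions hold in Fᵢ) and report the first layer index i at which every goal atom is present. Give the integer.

2

F0 = init (11 atoms)
F1 = F0 ∪ {at(a), at(c), on(a), on(c), on(d)}  (16 atoms)
F2 = F1 ∪ {above(a,a), above(d,d), linked(c), linked(d), on(b)}  (21 atoms)
goal ⊆ F2  ⇒  h_max = 2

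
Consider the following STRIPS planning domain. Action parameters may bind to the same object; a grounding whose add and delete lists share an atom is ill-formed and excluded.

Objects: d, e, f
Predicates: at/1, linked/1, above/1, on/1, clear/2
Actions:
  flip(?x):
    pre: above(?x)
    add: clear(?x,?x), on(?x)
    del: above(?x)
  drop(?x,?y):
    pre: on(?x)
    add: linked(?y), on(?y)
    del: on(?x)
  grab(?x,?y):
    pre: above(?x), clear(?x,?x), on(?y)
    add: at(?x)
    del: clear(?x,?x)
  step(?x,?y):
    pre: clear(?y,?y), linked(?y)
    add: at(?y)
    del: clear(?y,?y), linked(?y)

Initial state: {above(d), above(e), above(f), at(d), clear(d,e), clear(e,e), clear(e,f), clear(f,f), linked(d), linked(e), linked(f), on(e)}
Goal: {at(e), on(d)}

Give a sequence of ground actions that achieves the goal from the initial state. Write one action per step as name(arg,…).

flip(d); grab(e,d)

1. flip(d)  →  {above(e), above(f), at(d), clear(d,d), clear(d,e), clear(e,e), clear(e,f), clear(f,f), linked(d), linked(e), linked(f), on(d), on(e)}
2. grab(e,d)  →  {above(e), above(f), at(d), at(e), clear(d,d), clear(d,e), clear(e,f), clear(f,f), linked(d), linked(e), linked(f), on(d), on(e)}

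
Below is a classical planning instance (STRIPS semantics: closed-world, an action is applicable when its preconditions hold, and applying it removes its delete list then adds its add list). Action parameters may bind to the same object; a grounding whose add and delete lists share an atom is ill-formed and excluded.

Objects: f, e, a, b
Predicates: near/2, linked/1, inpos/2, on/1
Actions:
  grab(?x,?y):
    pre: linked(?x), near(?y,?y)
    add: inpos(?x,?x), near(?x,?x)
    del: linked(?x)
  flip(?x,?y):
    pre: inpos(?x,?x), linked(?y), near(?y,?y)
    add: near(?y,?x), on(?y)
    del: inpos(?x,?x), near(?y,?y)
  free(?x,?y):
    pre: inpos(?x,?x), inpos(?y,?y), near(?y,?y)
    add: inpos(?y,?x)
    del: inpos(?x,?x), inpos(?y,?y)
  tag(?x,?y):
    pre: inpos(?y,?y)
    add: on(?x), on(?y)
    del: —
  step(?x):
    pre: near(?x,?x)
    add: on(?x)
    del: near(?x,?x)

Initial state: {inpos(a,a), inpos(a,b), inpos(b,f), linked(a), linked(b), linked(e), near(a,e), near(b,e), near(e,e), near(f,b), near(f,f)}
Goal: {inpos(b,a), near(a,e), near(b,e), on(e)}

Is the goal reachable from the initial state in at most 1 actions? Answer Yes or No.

No

1. grab(b,f)  →  {inpos(a,a), inpos(a,b), inpos(b,b), inpos(b,f), linked(a), linked(e), near(a,e), near(b,b), near(b,e), near(e,e), near(f,b), near(f,f)}
2. free(a,b)  →  {inpos(a,b), inpos(b,a), inpos(b,f), linked(a), linked(e), near(a,e), near(b,b), near(b,e), near(e,e), near(f,b), near(f,f)}
3. step(e)  →  {inpos(a,b), inpos(b,a), inpos(b,f), linked(a), linked(e), near(a,e), near(b,b), near(b,e), near(f,b), near(f,f), on(e)}
optimal plan length = 3; 3 > 1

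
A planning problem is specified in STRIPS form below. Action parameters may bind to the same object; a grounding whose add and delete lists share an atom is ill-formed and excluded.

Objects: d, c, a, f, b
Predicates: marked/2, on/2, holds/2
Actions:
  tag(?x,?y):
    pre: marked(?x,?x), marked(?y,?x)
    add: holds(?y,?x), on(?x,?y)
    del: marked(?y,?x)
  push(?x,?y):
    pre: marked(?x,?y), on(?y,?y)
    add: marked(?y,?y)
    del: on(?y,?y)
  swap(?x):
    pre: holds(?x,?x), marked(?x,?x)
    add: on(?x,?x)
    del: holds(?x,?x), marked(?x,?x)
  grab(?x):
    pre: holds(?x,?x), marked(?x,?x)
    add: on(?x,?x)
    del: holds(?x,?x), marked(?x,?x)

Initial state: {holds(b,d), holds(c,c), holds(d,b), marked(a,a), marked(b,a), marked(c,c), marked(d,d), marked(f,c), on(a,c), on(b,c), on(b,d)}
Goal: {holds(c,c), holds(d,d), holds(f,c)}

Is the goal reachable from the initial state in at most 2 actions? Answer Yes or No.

1. tag(d,d)  →  {holds(b,d), holds(c,c), holds(d,b), holds(d,d), marked(a,a), marked(b,a), marked(c,c), marked(f,c), on(a,c), on(b,c), on(b,d), on(d,d)}
2. tag(c,f)  →  {holds(b,d), holds(c,c), holds(d,b), holds(d,d), holds(f,c), marked(a,a), marked(b,a), marked(c,c), on(a,c), on(b,c), on(b,d), on(c,f), on(d,d)}
optimal plan length = 2; 2 ≤ 2

Yes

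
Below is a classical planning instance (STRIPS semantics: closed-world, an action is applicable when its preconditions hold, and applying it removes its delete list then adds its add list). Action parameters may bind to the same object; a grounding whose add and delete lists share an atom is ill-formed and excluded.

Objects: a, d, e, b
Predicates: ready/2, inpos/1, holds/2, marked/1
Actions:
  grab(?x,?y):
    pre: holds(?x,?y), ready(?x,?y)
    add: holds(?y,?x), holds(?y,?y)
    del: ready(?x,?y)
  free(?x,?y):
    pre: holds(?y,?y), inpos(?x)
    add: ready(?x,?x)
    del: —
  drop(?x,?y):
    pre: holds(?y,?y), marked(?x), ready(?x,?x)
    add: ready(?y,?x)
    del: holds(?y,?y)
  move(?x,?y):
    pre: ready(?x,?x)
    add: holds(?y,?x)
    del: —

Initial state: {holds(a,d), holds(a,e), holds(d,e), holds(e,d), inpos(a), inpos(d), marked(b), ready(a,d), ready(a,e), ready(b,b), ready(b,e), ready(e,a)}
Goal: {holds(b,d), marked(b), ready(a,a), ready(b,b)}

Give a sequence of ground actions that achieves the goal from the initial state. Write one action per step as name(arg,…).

1. grab(a,d)  →  {holds(a,d), holds(a,e), holds(d,a), holds(d,d), holds(d,e), holds(e,d), inpos(a), inpos(d), marked(b), ready(a,e), ready(b,b), ready(b,e), ready(e,a)}
2. free(a,d)  →  {holds(a,d), holds(a,e), holds(d,a), holds(d,d), holds(d,e), holds(e,d), inpos(a), inpos(d), marked(b), ready(a,a), ready(a,e), ready(b,b), ready(b,e), ready(e,a)}
3. free(d,d)  →  {holds(a,d), holds(a,e), holds(d,a), holds(d,d), holds(d,e), holds(e,d), inpos(a), inpos(d), marked(b), ready(a,a), ready(a,e), ready(b,b), ready(b,e), ready(d,d), ready(e,a)}
4. move(d,b)  →  {holds(a,d), holds(a,e), holds(b,d), holds(d,a), holds(d,d), holds(d,e), holds(e,d), inpos(a), inpos(d), marked(b), ready(a,a), ready(a,e), ready(b,b), ready(b,e), ready(d,d), ready(e,a)}

grab(a,d); free(a,d); free(d,d); move(d,b)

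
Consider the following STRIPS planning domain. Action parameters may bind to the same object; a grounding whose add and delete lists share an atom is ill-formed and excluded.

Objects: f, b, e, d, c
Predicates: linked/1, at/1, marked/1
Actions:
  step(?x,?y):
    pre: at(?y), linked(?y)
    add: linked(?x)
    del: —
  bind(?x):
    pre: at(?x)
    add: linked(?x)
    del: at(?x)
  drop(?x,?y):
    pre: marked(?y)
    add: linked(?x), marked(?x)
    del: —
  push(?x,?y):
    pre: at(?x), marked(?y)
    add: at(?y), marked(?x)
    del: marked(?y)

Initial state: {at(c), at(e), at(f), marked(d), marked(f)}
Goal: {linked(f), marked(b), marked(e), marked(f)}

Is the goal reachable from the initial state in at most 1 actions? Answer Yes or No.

No

1. bind(f)  →  {at(c), at(e), linked(f), marked(d), marked(f)}
2. drop(b,f)  →  {at(c), at(e), linked(b), linked(f), marked(b), marked(d), marked(f)}
3. drop(e,f)  →  {at(c), at(e), linked(b), linked(e), linked(f), marked(b), marked(d), marked(e), marked(f)}
optimal plan length = 3; 3 > 1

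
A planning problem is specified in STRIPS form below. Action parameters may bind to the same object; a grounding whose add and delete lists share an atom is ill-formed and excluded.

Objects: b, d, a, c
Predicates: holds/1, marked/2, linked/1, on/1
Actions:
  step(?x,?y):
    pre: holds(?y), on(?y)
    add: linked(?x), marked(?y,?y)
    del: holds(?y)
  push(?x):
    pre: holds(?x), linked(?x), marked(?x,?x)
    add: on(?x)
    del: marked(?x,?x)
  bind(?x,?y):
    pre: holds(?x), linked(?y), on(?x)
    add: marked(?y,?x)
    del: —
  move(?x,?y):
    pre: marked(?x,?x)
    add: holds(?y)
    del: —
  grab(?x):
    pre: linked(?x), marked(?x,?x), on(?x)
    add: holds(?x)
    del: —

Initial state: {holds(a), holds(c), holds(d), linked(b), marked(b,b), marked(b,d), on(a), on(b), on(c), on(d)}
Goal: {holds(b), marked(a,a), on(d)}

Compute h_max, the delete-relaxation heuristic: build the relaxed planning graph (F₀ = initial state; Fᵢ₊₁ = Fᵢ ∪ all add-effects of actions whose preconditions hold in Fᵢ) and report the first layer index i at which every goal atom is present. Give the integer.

F0 = init (10 atoms)
F1 = F0 ∪ {holds(b), linked(a), linked(c), linked(d), marked(a,a), marked(b,a), marked(b,c), marked(c,c), marked(d,d)}  (19 atoms)
goal ⊆ F1  ⇒  h_max = 1

1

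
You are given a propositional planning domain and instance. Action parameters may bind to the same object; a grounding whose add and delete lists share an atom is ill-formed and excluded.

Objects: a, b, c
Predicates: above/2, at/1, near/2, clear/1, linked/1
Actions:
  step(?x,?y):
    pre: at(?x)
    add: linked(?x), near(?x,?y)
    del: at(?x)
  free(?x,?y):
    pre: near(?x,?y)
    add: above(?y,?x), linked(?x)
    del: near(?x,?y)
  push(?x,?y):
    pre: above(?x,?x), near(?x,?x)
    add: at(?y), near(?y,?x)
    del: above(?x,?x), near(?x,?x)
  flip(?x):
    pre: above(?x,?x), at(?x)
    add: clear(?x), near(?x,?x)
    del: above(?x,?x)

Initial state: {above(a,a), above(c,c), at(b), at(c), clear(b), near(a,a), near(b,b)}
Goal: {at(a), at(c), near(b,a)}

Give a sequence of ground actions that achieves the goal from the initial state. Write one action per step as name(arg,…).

step(b,a); step(c,c); push(a,c); push(c,a)

1. step(b,a)  →  {above(a,a), above(c,c), at(c), clear(b), linked(b), near(a,a), near(b,a), near(b,b)}
2. step(c,c)  →  {above(a,a), above(c,c), clear(b), linked(b), linked(c), near(a,a), near(b,a), near(b,b), near(c,c)}
3. push(a,c)  →  {above(c,c), at(c), clear(b), linked(b), linked(c), near(b,a), near(b,b), near(c,a), near(c,c)}
4. push(c,a)  →  {at(a), at(c), clear(b), linked(b), linked(c), near(a,c), near(b,a), near(b,b), near(c,a)}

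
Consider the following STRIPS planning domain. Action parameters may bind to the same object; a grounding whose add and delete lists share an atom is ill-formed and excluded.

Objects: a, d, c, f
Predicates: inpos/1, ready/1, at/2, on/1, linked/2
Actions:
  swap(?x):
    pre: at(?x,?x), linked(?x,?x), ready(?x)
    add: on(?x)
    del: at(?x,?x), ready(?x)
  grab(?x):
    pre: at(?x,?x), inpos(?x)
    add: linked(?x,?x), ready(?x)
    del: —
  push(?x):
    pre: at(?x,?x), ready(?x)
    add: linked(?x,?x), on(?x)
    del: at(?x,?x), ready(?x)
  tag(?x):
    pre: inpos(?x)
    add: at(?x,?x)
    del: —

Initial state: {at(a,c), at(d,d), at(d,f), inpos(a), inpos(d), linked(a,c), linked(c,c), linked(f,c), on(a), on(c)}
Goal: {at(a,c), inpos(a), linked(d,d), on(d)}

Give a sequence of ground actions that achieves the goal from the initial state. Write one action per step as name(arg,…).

1. grab(d)  →  {at(a,c), at(d,d), at(d,f), inpos(a), inpos(d), linked(a,c), linked(c,c), linked(d,d), linked(f,c), on(a), on(c), ready(d)}
2. swap(d)  →  {at(a,c), at(d,f), inpos(a), inpos(d), linked(a,c), linked(c,c), linked(d,d), linked(f,c), on(a), on(c), on(d)}

grab(d); swap(d)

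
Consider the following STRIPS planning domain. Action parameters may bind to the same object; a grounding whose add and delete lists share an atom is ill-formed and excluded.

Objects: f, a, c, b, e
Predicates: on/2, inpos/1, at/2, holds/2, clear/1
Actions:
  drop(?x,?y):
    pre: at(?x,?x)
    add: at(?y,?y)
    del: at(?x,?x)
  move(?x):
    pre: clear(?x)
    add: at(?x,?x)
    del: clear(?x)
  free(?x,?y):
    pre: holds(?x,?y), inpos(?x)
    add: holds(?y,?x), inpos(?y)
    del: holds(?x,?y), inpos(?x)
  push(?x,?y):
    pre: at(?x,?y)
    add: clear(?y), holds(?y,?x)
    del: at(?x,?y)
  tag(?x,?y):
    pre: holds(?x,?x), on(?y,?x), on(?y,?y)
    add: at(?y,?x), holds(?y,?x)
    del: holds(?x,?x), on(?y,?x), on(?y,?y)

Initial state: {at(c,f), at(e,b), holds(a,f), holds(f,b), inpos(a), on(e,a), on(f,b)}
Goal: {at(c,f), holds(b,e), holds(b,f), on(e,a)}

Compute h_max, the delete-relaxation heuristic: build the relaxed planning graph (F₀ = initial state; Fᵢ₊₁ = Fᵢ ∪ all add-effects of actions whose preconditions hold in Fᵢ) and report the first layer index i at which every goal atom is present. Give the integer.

2

F0 = init (7 atoms)
F1 = F0 ∪ {clear(b), clear(f), holds(b,e), holds(f,a), holds(f,c), inpos(f)}  (13 atoms)
F2 = F1 ∪ {at(b,b), at(f,f), holds(b,f), holds(c,f), inpos(b), inpos(c)}  (19 atoms)
goal ⊆ F2  ⇒  h_max = 2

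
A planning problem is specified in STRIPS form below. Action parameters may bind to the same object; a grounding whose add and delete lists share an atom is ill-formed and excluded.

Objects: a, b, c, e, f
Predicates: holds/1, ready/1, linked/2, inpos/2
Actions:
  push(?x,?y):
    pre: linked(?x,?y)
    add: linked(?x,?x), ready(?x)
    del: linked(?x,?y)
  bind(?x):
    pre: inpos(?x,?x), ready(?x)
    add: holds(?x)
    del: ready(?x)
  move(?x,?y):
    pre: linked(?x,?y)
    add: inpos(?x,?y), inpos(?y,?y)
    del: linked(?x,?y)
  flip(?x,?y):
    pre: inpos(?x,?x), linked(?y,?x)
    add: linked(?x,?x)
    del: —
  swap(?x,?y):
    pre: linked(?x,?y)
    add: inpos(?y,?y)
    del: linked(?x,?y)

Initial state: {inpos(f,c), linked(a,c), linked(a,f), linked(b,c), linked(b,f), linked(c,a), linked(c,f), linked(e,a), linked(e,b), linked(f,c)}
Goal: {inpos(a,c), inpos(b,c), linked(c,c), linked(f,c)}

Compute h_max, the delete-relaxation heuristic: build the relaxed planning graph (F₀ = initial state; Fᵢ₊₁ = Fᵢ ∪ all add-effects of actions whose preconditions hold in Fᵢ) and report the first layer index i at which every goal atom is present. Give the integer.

F0 = init (10 atoms)
F1 = F0 ∪ {inpos(a,a), inpos(a,c), inpos(a,f), inpos(b,b), inpos(b,c), inpos(b,f), inpos(c,a), inpos(c,c), inpos(c,f), inpos(e,a), inpos(e,b), inpos(f,f), linked(a,a), linked(b,b), linked(c,c), linked(e,e), linked(f,f), ready(a), ready(b), ready(c), ready(e), ready(f)}  (32 atoms)
goal ⊆ F1  ⇒  h_max = 1

1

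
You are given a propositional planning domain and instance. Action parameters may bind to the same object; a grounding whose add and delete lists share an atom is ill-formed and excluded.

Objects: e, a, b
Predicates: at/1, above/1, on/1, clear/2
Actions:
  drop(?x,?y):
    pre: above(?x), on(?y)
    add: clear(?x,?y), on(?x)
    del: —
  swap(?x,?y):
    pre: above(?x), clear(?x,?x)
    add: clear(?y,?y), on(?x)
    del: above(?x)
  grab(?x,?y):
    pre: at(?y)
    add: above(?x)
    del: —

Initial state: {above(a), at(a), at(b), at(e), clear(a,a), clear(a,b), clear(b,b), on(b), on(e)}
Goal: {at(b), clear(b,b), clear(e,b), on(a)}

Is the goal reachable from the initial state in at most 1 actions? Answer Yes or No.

No

1. drop(a,e)  →  {above(a), at(a), at(b), at(e), clear(a,a), clear(a,b), clear(a,e), clear(b,b), on(a), on(b), on(e)}
2. grab(e,e)  →  {above(a), above(e), at(a), at(b), at(e), clear(a,a), clear(a,b), clear(a,e), clear(b,b), on(a), on(b), on(e)}
3. drop(e,b)  →  {above(a), above(e), at(a), at(b), at(e), clear(a,a), clear(a,b), clear(a,e), clear(b,b), clear(e,b), on(a), on(b), on(e)}
optimal plan length = 3; 3 > 1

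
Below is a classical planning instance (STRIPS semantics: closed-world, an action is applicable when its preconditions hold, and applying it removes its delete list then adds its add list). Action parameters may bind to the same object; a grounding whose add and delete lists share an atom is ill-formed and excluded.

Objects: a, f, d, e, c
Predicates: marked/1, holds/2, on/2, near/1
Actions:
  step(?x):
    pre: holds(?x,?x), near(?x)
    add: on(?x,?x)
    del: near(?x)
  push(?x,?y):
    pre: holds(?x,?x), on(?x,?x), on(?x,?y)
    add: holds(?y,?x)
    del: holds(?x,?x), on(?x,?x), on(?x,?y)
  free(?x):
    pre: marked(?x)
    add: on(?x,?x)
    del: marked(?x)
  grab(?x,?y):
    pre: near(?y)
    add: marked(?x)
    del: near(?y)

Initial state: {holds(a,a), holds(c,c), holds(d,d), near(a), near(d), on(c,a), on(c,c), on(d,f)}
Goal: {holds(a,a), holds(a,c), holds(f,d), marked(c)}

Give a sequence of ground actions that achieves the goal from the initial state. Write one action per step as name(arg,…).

step(d); push(d,f); push(c,a); grab(c,a)

1. step(d)  →  {holds(a,a), holds(c,c), holds(d,d), near(a), on(c,a), on(c,c), on(d,d), on(d,f)}
2. push(d,f)  →  {holds(a,a), holds(c,c), holds(f,d), near(a), on(c,a), on(c,c)}
3. push(c,a)  →  {holds(a,a), holds(a,c), holds(f,d), near(a)}
4. grab(c,a)  →  {holds(a,a), holds(a,c), holds(f,d), marked(c)}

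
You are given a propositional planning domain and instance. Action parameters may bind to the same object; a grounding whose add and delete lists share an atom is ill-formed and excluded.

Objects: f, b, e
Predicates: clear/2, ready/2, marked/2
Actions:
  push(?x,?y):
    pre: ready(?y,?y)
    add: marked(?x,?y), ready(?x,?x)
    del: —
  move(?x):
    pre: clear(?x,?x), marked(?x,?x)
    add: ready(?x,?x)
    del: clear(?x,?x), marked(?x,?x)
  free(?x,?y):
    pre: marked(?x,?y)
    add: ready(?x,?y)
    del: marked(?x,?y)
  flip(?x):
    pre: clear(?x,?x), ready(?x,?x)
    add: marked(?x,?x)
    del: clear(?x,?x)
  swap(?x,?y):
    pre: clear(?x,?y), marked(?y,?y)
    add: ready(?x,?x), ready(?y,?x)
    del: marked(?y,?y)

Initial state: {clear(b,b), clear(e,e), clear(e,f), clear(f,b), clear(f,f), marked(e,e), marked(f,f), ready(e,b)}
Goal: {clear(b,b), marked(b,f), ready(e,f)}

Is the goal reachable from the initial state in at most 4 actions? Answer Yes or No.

1. move(f)  →  {clear(b,b), clear(e,e), clear(e,f), clear(f,b), marked(e,e), ready(e,b), ready(f,f)}
2. push(b,f)  →  {clear(b,b), clear(e,e), clear(e,f), clear(f,b), marked(b,f), marked(e,e), ready(b,b), ready(e,b), ready(f,f)}
3. push(e,f)  →  {clear(b,b), clear(e,e), clear(e,f), clear(f,b), marked(b,f), marked(e,e), marked(e,f), ready(b,b), ready(e,b), ready(e,e), ready(f,f)}
4. free(e,f)  →  {clear(b,b), clear(e,e), clear(e,f), clear(f,b), marked(b,f), marked(e,e), ready(b,b), ready(e,b), ready(e,e), ready(e,f), ready(f,f)}
optimal plan length = 4; 4 ≤ 4

Yes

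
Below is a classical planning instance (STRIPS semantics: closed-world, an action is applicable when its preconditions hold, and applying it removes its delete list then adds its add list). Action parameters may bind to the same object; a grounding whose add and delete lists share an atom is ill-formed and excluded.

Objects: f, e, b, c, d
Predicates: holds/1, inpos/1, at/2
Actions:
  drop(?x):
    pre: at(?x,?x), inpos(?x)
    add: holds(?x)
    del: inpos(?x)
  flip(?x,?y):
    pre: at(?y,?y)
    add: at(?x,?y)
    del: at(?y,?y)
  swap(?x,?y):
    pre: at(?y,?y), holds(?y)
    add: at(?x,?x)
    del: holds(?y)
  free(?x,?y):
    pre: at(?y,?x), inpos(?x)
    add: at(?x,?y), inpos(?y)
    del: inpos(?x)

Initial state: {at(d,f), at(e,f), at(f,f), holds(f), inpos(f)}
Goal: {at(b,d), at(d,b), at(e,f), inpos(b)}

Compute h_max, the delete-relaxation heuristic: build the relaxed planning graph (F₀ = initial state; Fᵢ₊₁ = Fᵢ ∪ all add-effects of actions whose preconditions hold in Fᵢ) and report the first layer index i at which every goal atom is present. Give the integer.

F0 = init (5 atoms)
F1 = F0 ∪ {at(b,b), at(b,f), at(c,c), at(c,f), at(d,d), at(e,e), at(f,d), at(f,e), inpos(d), inpos(e)}  (15 atoms)
F2 = F1 ∪ {at(b,c), at(b,d), at(b,e), at(c,b), at(c,d), at(c,e), at(d,b), at(d,c), at(d,e), at(e,b), at(e,c), at(e,d), at(f,b), at(f,c), holds(d), holds(e), inpos(b), inpos(c)}  (33 atoms)
goal ⊆ F2  ⇒  h_max = 2

2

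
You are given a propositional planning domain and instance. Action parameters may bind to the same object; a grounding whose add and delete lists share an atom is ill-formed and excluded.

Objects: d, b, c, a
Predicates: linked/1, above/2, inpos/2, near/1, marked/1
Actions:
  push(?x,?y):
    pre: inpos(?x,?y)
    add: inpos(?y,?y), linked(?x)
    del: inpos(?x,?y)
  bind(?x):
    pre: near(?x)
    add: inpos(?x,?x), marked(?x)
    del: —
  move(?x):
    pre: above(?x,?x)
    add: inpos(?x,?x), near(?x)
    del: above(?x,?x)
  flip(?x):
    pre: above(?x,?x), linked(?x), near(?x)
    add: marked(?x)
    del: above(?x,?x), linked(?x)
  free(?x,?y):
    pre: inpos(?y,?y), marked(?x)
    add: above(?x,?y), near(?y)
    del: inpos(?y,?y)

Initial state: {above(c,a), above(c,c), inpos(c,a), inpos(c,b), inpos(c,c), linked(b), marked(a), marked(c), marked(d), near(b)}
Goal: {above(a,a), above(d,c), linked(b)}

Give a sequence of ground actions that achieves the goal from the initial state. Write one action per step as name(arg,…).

1. push(c,a)  →  {above(c,a), above(c,c), inpos(a,a), inpos(c,b), inpos(c,c), linked(b), linked(c), marked(a), marked(c), marked(d), near(b)}
2. free(d,c)  →  {above(c,a), above(c,c), above(d,c), inpos(a,a), inpos(c,b), linked(b), linked(c), marked(a), marked(c), marked(d), near(b), near(c)}
3. free(a,a)  →  {above(a,a), above(c,a), above(c,c), above(d,c), inpos(c,b), linked(b), linked(c), marked(a), marked(c), marked(d), near(a), near(b), near(c)}

push(c,a); free(d,c); free(a,a)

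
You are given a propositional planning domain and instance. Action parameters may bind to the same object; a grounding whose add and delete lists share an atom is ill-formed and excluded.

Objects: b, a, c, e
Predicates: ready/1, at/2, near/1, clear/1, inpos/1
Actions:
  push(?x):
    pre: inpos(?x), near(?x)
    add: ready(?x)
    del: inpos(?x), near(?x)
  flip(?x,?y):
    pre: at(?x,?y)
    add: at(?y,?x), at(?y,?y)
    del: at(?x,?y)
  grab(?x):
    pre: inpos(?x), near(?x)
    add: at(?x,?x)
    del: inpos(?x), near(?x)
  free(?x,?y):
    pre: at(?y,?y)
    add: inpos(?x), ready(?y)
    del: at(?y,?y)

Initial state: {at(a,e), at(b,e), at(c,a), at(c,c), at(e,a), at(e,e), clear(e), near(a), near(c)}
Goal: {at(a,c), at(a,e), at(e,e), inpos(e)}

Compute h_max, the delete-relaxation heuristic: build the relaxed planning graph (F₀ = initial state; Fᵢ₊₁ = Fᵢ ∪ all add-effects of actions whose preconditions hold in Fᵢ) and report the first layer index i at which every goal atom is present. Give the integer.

F0 = init (9 atoms)
F1 = F0 ∪ {at(a,a), at(a,c), at(e,b), inpos(a), inpos(b), inpos(c), inpos(e), ready(c), ready(e)}  (18 atoms)
goal ⊆ F1  ⇒  h_max = 1

1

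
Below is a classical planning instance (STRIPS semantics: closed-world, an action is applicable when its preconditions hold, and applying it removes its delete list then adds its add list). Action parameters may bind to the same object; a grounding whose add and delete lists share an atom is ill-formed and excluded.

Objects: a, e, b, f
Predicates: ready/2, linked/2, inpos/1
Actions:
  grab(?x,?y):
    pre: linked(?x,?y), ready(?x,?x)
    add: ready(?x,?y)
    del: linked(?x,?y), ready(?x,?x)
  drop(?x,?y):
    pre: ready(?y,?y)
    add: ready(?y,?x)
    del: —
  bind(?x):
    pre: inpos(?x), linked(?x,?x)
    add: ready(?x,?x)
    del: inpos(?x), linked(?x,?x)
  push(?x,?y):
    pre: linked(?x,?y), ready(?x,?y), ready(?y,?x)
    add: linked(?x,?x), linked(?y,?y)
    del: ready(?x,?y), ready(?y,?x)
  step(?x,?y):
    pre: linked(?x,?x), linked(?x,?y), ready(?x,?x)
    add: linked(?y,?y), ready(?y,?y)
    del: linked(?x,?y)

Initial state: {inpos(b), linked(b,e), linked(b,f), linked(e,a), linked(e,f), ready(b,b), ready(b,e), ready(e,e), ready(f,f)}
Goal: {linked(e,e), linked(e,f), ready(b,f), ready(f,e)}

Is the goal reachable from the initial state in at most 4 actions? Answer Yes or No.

Yes

1. grab(b,f)  →  {inpos(b), linked(b,e), linked(e,a), linked(e,f), ready(b,e), ready(b,f), ready(e,e), ready(f,f)}
2. drop(e,f)  →  {inpos(b), linked(b,e), linked(e,a), linked(e,f), ready(b,e), ready(b,f), ready(e,e), ready(f,e), ready(f,f)}
3. drop(b,e)  →  {inpos(b), linked(b,e), linked(e,a), linked(e,f), ready(b,e), ready(b,f), ready(e,b), ready(e,e), ready(f,e), ready(f,f)}
4. push(b,e)  →  {inpos(b), linked(b,b), linked(b,e), linked(e,a), linked(e,e), linked(e,f), ready(b,f), ready(e,e), ready(f,e), ready(f,f)}
optimal plan length = 4; 4 ≤ 4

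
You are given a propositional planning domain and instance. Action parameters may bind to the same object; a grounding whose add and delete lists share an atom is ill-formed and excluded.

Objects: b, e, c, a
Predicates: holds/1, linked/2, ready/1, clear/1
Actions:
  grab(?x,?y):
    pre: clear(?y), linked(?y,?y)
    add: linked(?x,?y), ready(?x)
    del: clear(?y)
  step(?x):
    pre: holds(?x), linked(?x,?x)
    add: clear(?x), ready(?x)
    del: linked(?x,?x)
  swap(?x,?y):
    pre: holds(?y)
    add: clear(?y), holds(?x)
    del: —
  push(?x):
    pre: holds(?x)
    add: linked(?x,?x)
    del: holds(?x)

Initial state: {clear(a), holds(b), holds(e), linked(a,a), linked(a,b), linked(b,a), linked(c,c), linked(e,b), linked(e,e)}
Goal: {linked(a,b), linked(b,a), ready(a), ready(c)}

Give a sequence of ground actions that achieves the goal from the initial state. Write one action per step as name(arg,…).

1. grab(c,a)  →  {holds(b), holds(e), linked(a,a), linked(a,b), linked(b,a), linked(c,a), linked(c,c), linked(e,b), linked(e,e), ready(c)}
2. swap(b,e)  →  {clear(e), holds(b), holds(e), linked(a,a), linked(a,b), linked(b,a), linked(c,a), linked(c,c), linked(e,b), linked(e,e), ready(c)}
3. grab(a,e)  →  {holds(b), holds(e), linked(a,a), linked(a,b), linked(a,e), linked(b,a), linked(c,a), linked(c,c), linked(e,b), linked(e,e), ready(a), ready(c)}

grab(c,a); swap(b,e); grab(a,e)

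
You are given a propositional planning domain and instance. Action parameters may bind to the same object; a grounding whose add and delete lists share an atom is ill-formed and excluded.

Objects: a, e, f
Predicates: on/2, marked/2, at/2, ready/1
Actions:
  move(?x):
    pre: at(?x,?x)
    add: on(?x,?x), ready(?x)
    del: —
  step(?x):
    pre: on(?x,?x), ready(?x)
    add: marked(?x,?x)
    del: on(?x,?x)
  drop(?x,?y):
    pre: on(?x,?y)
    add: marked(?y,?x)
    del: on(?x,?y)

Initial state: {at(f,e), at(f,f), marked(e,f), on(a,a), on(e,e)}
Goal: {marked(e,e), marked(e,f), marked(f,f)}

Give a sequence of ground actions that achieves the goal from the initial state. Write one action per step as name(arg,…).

move(f); step(f); drop(e,e)

1. move(f)  →  {at(f,e), at(f,f), marked(e,f), on(a,a), on(e,e), on(f,f), ready(f)}
2. step(f)  →  {at(f,e), at(f,f), marked(e,f), marked(f,f), on(a,a), on(e,e), ready(f)}
3. drop(e,e)  →  {at(f,e), at(f,f), marked(e,e), marked(e,f), marked(f,f), on(a,a), ready(f)}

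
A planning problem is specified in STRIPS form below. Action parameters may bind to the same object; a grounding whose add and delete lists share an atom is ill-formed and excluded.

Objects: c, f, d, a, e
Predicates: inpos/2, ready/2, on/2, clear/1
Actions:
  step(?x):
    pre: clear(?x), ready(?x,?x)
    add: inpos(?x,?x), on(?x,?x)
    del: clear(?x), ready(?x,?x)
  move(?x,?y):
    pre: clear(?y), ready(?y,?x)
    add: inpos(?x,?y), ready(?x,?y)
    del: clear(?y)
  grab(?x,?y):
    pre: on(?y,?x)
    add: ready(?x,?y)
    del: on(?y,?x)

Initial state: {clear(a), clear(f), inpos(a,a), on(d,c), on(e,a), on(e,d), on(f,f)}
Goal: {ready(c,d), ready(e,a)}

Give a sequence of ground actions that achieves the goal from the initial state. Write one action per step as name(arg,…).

grab(c,d); grab(a,e); move(e,a)

1. grab(c,d)  →  {clear(a), clear(f), inpos(a,a), on(e,a), on(e,d), on(f,f), ready(c,d)}
2. grab(a,e)  →  {clear(a), clear(f), inpos(a,a), on(e,d), on(f,f), ready(a,e), ready(c,d)}
3. move(e,a)  →  {clear(f), inpos(a,a), inpos(e,a), on(e,d), on(f,f), ready(a,e), ready(c,d), ready(e,a)}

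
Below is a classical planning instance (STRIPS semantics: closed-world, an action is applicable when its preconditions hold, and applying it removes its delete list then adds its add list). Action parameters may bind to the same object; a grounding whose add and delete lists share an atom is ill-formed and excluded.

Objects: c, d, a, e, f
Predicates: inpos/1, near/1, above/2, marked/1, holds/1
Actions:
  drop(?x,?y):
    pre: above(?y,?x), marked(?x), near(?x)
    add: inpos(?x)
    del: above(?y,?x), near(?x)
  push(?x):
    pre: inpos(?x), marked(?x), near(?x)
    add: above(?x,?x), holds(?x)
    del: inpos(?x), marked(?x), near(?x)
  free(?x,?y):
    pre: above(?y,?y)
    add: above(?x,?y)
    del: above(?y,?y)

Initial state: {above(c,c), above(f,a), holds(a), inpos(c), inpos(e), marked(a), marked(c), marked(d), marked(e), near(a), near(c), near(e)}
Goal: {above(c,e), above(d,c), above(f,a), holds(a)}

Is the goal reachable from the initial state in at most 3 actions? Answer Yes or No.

Yes

1. push(e)  →  {above(c,c), above(e,e), above(f,a), holds(a), holds(e), inpos(c), marked(a), marked(c), marked(d), near(a), near(c)}
2. free(c,e)  →  {above(c,c), above(c,e), above(f,a), holds(a), holds(e), inpos(c), marked(a), marked(c), marked(d), near(a), near(c)}
3. free(d,c)  →  {above(c,e), above(d,c), above(f,a), holds(a), holds(e), inpos(c), marked(a), marked(c), marked(d), near(a), near(c)}
optimal plan length = 3; 3 ≤ 3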